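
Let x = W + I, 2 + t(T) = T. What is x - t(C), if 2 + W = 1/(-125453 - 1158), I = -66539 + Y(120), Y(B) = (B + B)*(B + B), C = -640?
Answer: -1050744690/126611 ≈ -8299.0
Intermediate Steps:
t(T) = -2 + T
Y(B) = 4*B**2 (Y(B) = (2*B)*(2*B) = 4*B**2)
I = -8939 (I = -66539 + 4*120**2 = -66539 + 4*14400 = -66539 + 57600 = -8939)
W = -253223/126611 (W = -2 + 1/(-125453 - 1158) = -2 + 1/(-126611) = -2 - 1/126611 = -253223/126611 ≈ -2.0000)
x = -1132028952/126611 (x = -253223/126611 - 8939 = -1132028952/126611 ≈ -8941.0)
x - t(C) = -1132028952/126611 - (-2 - 640) = -1132028952/126611 - 1*(-642) = -1132028952/126611 + 642 = -1050744690/126611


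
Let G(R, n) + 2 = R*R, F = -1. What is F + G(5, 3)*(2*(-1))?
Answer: -47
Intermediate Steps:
G(R, n) = -2 + R² (G(R, n) = -2 + R*R = -2 + R²)
F + G(5, 3)*(2*(-1)) = -1 + (-2 + 5²)*(2*(-1)) = -1 + (-2 + 25)*(-2) = -1 + 23*(-2) = -1 - 46 = -47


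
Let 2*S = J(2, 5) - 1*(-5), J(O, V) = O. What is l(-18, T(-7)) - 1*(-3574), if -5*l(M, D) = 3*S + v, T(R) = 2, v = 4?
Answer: 35711/10 ≈ 3571.1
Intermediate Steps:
S = 7/2 (S = (2 - 1*(-5))/2 = (2 + 5)/2 = (1/2)*7 = 7/2 ≈ 3.5000)
l(M, D) = -29/10 (l(M, D) = -(3*(7/2) + 4)/5 = -(21/2 + 4)/5 = -1/5*29/2 = -29/10)
l(-18, T(-7)) - 1*(-3574) = -29/10 - 1*(-3574) = -29/10 + 3574 = 35711/10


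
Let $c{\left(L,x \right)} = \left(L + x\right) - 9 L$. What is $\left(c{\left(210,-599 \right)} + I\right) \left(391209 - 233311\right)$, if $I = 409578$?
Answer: $64311697502$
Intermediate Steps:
$c{\left(L,x \right)} = x - 8 L$
$\left(c{\left(210,-599 \right)} + I\right) \left(391209 - 233311\right) = \left(\left(-599 - 1680\right) + 409578\right) \left(391209 - 233311\right) = \left(-2279 + 409578\right) 157898 = 407299 \cdot 157898 = 64311697502$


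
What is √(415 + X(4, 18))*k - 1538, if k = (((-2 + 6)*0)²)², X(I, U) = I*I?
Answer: -1538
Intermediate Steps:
X(I, U) = I²
k = 0 (k = ((4*0)²)² = (0²)² = 0² = 0)
√(415 + X(4, 18))*k - 1538 = √(415 + 4²)*0 - 1538 = √(415 + 16)*0 - 1538 = √431*0 - 1538 = 0 - 1538 = -1538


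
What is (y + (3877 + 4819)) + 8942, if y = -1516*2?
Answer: 14606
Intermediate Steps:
y = -3032
(y + (3877 + 4819)) + 8942 = (-3032 + (3877 + 4819)) + 8942 = (-3032 + 8696) + 8942 = 5664 + 8942 = 14606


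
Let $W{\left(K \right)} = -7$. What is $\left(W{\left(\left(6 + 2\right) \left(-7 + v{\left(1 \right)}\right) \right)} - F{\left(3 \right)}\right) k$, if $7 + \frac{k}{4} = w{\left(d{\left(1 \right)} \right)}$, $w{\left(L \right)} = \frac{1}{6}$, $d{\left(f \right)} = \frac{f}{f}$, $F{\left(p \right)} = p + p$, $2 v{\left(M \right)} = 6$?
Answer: $\frac{1066}{3} \approx 355.33$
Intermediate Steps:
$v{\left(M \right)} = 3$ ($v{\left(M \right)} = \frac{1}{2} \cdot 6 = 3$)
$F{\left(p \right)} = 2 p$
$d{\left(f \right)} = 1$
$w{\left(L \right)} = \frac{1}{6}$
$k = - \frac{82}{3}$ ($k = -28 + 4 \cdot \frac{1}{6} = -28 + \frac{2}{3} = - \frac{82}{3} \approx -27.333$)
$\left(W{\left(\left(6 + 2\right) \left(-7 + v{\left(1 \right)}\right) \right)} - F{\left(3 \right)}\right) k = \left(-7 - 2 \cdot 3\right) \left(- \frac{82}{3}\right) = \left(-7 - 6\right) \left(- \frac{82}{3}\right) = \left(-13\right) \left(- \frac{82}{3}\right) = \frac{1066}{3}$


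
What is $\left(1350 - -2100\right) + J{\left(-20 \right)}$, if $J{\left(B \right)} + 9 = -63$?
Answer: $3378$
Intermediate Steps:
$J{\left(B \right)} = -72$ ($J{\left(B \right)} = -9 - 63 = -72$)
$\left(1350 - -2100\right) + J{\left(-20 \right)} = \left(1350 - -2100\right) - 72 = \left(1350 + 2100\right) - 72 = 3450 - 72 = 3378$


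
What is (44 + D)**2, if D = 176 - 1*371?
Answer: 22801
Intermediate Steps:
D = -195 (D = 176 - 371 = -195)
(44 + D)**2 = (44 - 195)**2 = (-151)**2 = 22801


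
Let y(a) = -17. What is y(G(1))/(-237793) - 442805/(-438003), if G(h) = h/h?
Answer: 105303375416/104154047379 ≈ 1.0110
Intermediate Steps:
G(h) = 1
y(G(1))/(-237793) - 442805/(-438003) = -17/(-237793) - 442805/(-438003) = -17*(-1/237793) - 442805*(-1/438003) = 17/237793 + 442805/438003 = 105303375416/104154047379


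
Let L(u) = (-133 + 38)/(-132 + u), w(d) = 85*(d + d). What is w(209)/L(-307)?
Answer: 164186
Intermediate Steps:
w(d) = 170*d (w(d) = 85*(2*d) = 170*d)
L(u) = -95/(-132 + u)
w(209)/L(-307) = (170*209)/((-95/(-132 - 307))) = 35530/((-95/(-439))) = 35530/((-95*(-1/439))) = 35530/(95/439) = 35530*(439/95) = 164186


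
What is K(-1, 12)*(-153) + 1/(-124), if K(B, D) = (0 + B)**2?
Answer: -18973/124 ≈ -153.01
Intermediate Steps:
K(B, D) = B**2
K(-1, 12)*(-153) + 1/(-124) = (-1)**2*(-153) + 1/(-124) = 1*(-153) - 1/124 = -153 - 1/124 = -18973/124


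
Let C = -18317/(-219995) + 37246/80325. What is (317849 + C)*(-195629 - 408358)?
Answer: -226162956818527088786/1178073225 ≈ -1.9198e+11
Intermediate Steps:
C = 1933049359/3534219675 (C = -18317*(-1/219995) + 37246*(1/80325) = 18317/219995 + 37246/80325 = 1933049359/3534219675 ≈ 0.54695)
(317849 + C)*(-195629 - 408358) = (317849 + 1933049359/3534219675)*(-195629 - 408358) = (1123350122528434/3534219675)*(-603987) = -226162956818527088786/1178073225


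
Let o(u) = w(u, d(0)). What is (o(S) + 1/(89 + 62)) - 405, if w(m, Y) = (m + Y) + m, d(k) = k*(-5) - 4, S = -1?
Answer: -62060/151 ≈ -410.99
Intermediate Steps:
d(k) = -4 - 5*k (d(k) = -5*k - 4 = -4 - 5*k)
w(m, Y) = Y + 2*m (w(m, Y) = (Y + m) + m = Y + 2*m)
o(u) = -4 + 2*u (o(u) = (-4 - 5*0) + 2*u = (-4 + 0) + 2*u = -4 + 2*u)
(o(S) + 1/(89 + 62)) - 405 = ((-4 + 2*(-1)) + 1/(89 + 62)) - 405 = ((-4 - 2) + 1/151) - 405 = (-6 + 1/151) - 405 = -905/151 - 405 = -62060/151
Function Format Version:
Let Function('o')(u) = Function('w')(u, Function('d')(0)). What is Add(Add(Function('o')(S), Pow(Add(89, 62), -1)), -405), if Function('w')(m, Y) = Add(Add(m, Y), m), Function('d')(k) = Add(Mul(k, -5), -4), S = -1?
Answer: Rational(-62060, 151) ≈ -410.99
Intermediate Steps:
Function('d')(k) = Add(-4, Mul(-5, k)) (Function('d')(k) = Add(Mul(-5, k), -4) = Add(-4, Mul(-5, k)))
Function('w')(m, Y) = Add(Y, Mul(2, m)) (Function('w')(m, Y) = Add(Add(Y, m), m) = Add(Y, Mul(2, m)))
Function('o')(u) = Add(-4, Mul(2, u)) (Function('o')(u) = Add(Add(-4, Mul(-5, 0)), Mul(2, u)) = Add(Add(-4, 0), Mul(2, u)) = Add(-4, Mul(2, u)))
Add(Add(Function('o')(S), Pow(Add(89, 62), -1)), -405) = Add(Add(Add(-4, Mul(2, -1)), Pow(Add(89, 62), -1)), -405) = Add(Add(Add(-4, -2), Pow(151, -1)), -405) = Add(Add(-6, Rational(1, 151)), -405) = Add(Rational(-905, 151), -405) = Rational(-62060, 151)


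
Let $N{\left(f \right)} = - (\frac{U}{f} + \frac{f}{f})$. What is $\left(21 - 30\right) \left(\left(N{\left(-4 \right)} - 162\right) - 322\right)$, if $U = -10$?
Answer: $\frac{8775}{2} \approx 4387.5$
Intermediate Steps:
$N{\left(f \right)} = -1 + \frac{10}{f}$ ($N{\left(f \right)} = - (- \frac{10}{f} + \frac{f}{f}) = - (- \frac{10}{f} + 1) = - (1 - \frac{10}{f}) = -1 + \frac{10}{f}$)
$\left(21 - 30\right) \left(\left(N{\left(-4 \right)} - 162\right) - 322\right) = \left(21 - 30\right) \left(\left(\frac{10 - -4}{-4} - 162\right) - 322\right) = - 9 \left(\left(- \frac{10 + 4}{4} - 162\right) - 322\right) = - 9 \left(\left(\left(- \frac{1}{4}\right) 14 - 162\right) - 322\right) = - 9 \left(\left(- \frac{7}{2} - 162\right) - 322\right) = - 9 \left(- \frac{331}{2} - 322\right) = \left(-9\right) \left(- \frac{975}{2}\right) = \frac{8775}{2}$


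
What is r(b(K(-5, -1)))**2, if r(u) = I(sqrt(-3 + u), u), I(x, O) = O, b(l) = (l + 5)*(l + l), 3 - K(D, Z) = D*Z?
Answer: 144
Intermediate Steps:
K(D, Z) = 3 - D*Z
b(l) = 2*l*(5 + l) (b(l) = (5 + l)*(2*l) = 2*l*(5 + l))
r(u) = u
r(b(K(-5, -1)))**2 = (2*(3 - 1*(-5)*(-1))*(5 + (3 - 1*(-5)*(-1))))**2 = (2*(3 - 5)*(5 + (3 - 5)))**2 = (2*(-2)*(5 - 2))**2 = (2*(-2)*3)**2 = (-12)**2 = 144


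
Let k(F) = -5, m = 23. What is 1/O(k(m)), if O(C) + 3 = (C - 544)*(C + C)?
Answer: 1/5487 ≈ 0.00018225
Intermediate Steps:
O(C) = -3 + 2*C*(-544 + C) (O(C) = -3 + (C - 544)*(C + C) = -3 + (-544 + C)*(2*C) = -3 + 2*C*(-544 + C))
1/O(k(m)) = 1/(-3 - 1088*(-5) + 2*(-5)**2) = 1/(-3 + 5440 + 2*25) = 1/(-3 + 5440 + 50) = 1/5487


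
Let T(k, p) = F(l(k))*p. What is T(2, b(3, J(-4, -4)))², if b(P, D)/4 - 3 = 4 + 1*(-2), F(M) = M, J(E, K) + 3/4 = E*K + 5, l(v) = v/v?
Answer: 400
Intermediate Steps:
l(v) = 1
J(E, K) = 17/4 + E*K (J(E, K) = -¾ + (E*K + 5) = -¾ + (5 + E*K) = 17/4 + E*K)
b(P, D) = 20 (b(P, D) = 12 + 4*(4 + 1*(-2)) = 12 + 4*(4 - 2) = 12 + 4*2 = 12 + 8 = 20)
T(k, p) = p (T(k, p) = 1*p = p)
T(2, b(3, J(-4, -4)))² = 20² = 400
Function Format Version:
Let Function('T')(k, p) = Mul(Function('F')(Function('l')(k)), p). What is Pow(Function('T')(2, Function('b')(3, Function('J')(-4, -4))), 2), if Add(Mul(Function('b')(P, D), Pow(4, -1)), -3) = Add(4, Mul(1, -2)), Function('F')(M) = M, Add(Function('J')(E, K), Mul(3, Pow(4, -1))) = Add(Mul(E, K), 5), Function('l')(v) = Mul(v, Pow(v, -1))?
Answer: 400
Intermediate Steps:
Function('l')(v) = 1
Function('J')(E, K) = Add(Rational(17, 4), Mul(E, K)) (Function('J')(E, K) = Add(Rational(-3, 4), Add(Mul(E, K), 5)) = Add(Rational(-3, 4), Add(5, Mul(E, K))) = Add(Rational(17, 4), Mul(E, K)))
Function('b')(P, D) = 20 (Function('b')(P, D) = Add(12, Mul(4, Add(4, Mul(1, -2)))) = Add(12, Mul(4, Add(4, -2))) = Add(12, Mul(4, 2)) = Add(12, 8) = 20)
Function('T')(k, p) = p (Function('T')(k, p) = Mul(1, p) = p)
Pow(Function('T')(2, Function('b')(3, Function('J')(-4, -4))), 2) = Pow(20, 2) = 400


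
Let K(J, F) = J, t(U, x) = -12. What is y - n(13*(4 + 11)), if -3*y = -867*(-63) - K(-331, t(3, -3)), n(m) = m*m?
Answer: -169027/3 ≈ -56342.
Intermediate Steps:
n(m) = m²
y = -54952/3 (y = -(-867*(-63) - 1*(-331))/3 = -(-1*(-54621) + 331)/3 = -(54621 + 331)/3 = -⅓*54952 = -54952/3 ≈ -18317.)
y - n(13*(4 + 11)) = -54952/3 - (13*(4 + 11))² = -54952/3 - (13*15)² = -54952/3 - 1*195² = -54952/3 - 1*38025 = -54952/3 - 38025 = -169027/3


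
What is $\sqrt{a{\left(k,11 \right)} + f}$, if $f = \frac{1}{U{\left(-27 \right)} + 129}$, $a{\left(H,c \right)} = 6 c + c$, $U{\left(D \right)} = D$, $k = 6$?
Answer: $\frac{\sqrt{801210}}{102} \approx 8.7755$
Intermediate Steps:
$a{\left(H,c \right)} = 7 c$
$f = \frac{1}{102}$ ($f = \frac{1}{-27 + 129} = \frac{1}{102} \approx 0.0098039$)
$\sqrt{a{\left(k,11 \right)} + f} = \sqrt{7 \cdot 11 + \frac{1}{102}} = \sqrt{77 + \frac{1}{102}} = \sqrt{\frac{7855}{102}} = \frac{\sqrt{801210}}{102}$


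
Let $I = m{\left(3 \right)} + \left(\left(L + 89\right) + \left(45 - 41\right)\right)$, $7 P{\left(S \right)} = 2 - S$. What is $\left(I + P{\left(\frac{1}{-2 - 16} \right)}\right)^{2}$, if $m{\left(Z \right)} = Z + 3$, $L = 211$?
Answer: $\frac{1528575409}{15876} \approx 96282.0$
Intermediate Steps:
$m{\left(Z \right)} = 3 + Z$
$P{\left(S \right)} = \frac{2}{7} - \frac{S}{7}$ ($P{\left(S \right)} = \frac{2 - S}{7} = \frac{2}{7} - \frac{S}{7}$)
$I = 310$ ($I = \left(3 + 3\right) + \left(\left(211 + 89\right) + \left(45 - 41\right)\right) = 6 + \left(300 + 4\right) = 6 + 304 = 310$)
$\left(I + P{\left(\frac{1}{-2 - 16} \right)}\right)^{2} = \left(310 + \left(\frac{2}{7} - \frac{1}{7 \left(-2 - 16\right)}\right)\right)^{2} = \left(310 + \left(\frac{2}{7} - \frac{1}{7 \left(-18\right)}\right)\right)^{2} = \left(310 + \left(\frac{2}{7} - - \frac{1}{126}\right)\right)^{2} = \left(310 + \left(\frac{2}{7} + \frac{1}{126}\right)\right)^{2} = \left(310 + \frac{37}{126}\right)^{2} = \left(\frac{39097}{126}\right)^{2} = \frac{1528575409}{15876}$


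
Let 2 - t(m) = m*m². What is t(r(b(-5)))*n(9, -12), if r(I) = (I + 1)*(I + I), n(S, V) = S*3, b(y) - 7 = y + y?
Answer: -46602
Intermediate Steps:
b(y) = 7 + 2*y (b(y) = 7 + (y + y) = 7 + 2*y)
n(S, V) = 3*S
r(I) = 2*I*(1 + I) (r(I) = (1 + I)*(2*I) = 2*I*(1 + I))
t(m) = 2 - m³ (t(m) = 2 - m*m² = 2 - m³)
t(r(b(-5)))*n(9, -12) = (2 - (2*(7 + 2*(-5))*(1 + (7 + 2*(-5))))³)*(3*9) = (2 - (2*(7 - 10)*(1 + (7 - 10)))³)*27 = (2 - (2*(-3)*(1 - 3))³)*27 = (2 - (2*(-3)*(-2))³)*27 = (2 - 1*12³)*27 = (2 - 1*1728)*27 = (2 - 1728)*27 = -1726*27 = -46602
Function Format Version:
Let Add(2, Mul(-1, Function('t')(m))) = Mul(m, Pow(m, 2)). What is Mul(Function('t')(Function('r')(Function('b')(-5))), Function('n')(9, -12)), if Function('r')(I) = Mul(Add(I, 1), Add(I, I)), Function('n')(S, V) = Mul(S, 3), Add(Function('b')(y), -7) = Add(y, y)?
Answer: -46602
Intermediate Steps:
Function('b')(y) = Add(7, Mul(2, y)) (Function('b')(y) = Add(7, Add(y, y)) = Add(7, Mul(2, y)))
Function('n')(S, V) = Mul(3, S)
Function('r')(I) = Mul(2, I, Add(1, I)) (Function('r')(I) = Mul(Add(1, I), Mul(2, I)) = Mul(2, I, Add(1, I)))
Function('t')(m) = Add(2, Mul(-1, Pow(m, 3))) (Function('t')(m) = Add(2, Mul(-1, Mul(m, Pow(m, 2)))) = Add(2, Mul(-1, Pow(m, 3))))
Mul(Function('t')(Function('r')(Function('b')(-5))), Function('n')(9, -12)) = Mul(Add(2, Mul(-1, Pow(Mul(2, Add(7, Mul(2, -5)), Add(1, Add(7, Mul(2, -5)))), 3))), Mul(3, 9)) = Mul(Add(2, Mul(-1, Pow(Mul(2, Add(7, -10), Add(1, Add(7, -10))), 3))), 27) = Mul(Add(2, Mul(-1, Pow(Mul(2, -3, Add(1, -3)), 3))), 27) = Mul(Add(2, Mul(-1, Pow(Mul(2, -3, -2), 3))), 27) = Mul(Add(2, Mul(-1, Pow(12, 3))), 27) = Mul(Add(2, Mul(-1, 1728)), 27) = Mul(Add(2, -1728), 27) = Mul(-1726, 27) = -46602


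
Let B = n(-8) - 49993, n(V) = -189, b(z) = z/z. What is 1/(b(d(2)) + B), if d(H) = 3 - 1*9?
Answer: -1/50181 ≈ -1.9928e-5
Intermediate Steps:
d(H) = -6 (d(H) = 3 - 9 = -6)
b(z) = 1
B = -50182 (B = -189 - 49993 = -50182)
1/(b(d(2)) + B) = 1/(1 - 50182) = 1/(-50181) = -1/50181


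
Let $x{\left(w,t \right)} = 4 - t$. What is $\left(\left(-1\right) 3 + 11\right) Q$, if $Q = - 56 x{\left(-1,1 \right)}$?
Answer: $-1344$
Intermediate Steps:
$Q = -168$ ($Q = - 56 \left(4 - 1\right) = \left(-56\right) 3 = -168$)
$\left(\left(-1\right) 3 + 11\right) Q = \left(\left(-1\right) 3 + 11\right) \left(-168\right) = \left(-3 + 11\right) \left(-168\right) = 8 \left(-168\right) = -1344$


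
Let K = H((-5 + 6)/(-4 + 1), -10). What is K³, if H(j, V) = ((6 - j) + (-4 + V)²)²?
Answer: 50018670786022849/729 ≈ 6.8613e+13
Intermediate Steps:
H(j, V) = (6 + (-4 + V)² - j)²
K = 368449/9 (K = (6 + (-4 - 10)² - (-5 + 6)/(-4 + 1))² = (6 + (-14)² - 1/(-3))² = (6 + 196 - (-1)/3)² = (6 + 196 - 1*(-⅓))² = (6 + 196 + ⅓)² = (607/3)² = 368449/9 ≈ 40939.)
K³ = (368449/9)³ = 50018670786022849/729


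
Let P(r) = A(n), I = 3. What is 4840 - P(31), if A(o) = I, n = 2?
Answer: 4837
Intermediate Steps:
A(o) = 3
P(r) = 3
4840 - P(31) = 4840 - 1*3 = 4840 - 3 = 4837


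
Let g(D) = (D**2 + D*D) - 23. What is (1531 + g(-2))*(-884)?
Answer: -1340144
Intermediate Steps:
g(D) = -23 + 2*D**2 (g(D) = (D**2 + D**2) - 23 = 2*D**2 - 23 = -23 + 2*D**2)
(1531 + g(-2))*(-884) = (1531 + (-23 + 2*(-2)**2))*(-884) = (1531 + (-23 + 2*4))*(-884) = (1531 + (-23 + 8))*(-884) = (1531 - 15)*(-884) = 1516*(-884) = -1340144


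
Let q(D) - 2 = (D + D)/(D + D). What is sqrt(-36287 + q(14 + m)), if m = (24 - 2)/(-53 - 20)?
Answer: 2*I*sqrt(9071) ≈ 190.48*I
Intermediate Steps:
m = -22/73 (m = 22/(-73) = 22*(-1/73) = -22/73 ≈ -0.30137)
q(D) = 3 (q(D) = 2 + (D + D)/(D + D) = 2 + (2*D)/((2*D)) = 2 + (2*D)*(1/(2*D)) = 2 + 1 = 3)
sqrt(-36287 + q(14 + m)) = sqrt(-36287 + 3) = sqrt(-36284) = 2*I*sqrt(9071)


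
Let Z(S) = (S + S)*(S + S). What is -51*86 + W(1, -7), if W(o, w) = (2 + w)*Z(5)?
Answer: -4886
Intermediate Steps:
Z(S) = 4*S² (Z(S) = (2*S)*(2*S) = 4*S²)
W(o, w) = 200 + 100*w (W(o, w) = (2 + w)*(4*5²) = (2 + w)*(4*25) = (2 + w)*100 = 200 + 100*w)
-51*86 + W(1, -7) = -51*86 + (200 + 100*(-7)) = -4386 + (200 - 700) = -4386 - 500 = -4886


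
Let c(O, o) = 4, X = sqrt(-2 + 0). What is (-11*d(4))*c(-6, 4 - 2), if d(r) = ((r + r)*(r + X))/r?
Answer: -352 - 88*I*sqrt(2) ≈ -352.0 - 124.45*I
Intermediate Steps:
X = I*sqrt(2) (X = sqrt(-2) = I*sqrt(2) ≈ 1.4142*I)
d(r) = 2*r + 2*I*sqrt(2) (d(r) = ((r + r)*(r + I*sqrt(2)))/r = ((2*r)*(r + I*sqrt(2)))/r = (2*r*(r + I*sqrt(2)))/r = 2*r + 2*I*sqrt(2))
(-11*d(4))*c(-6, 4 - 2) = -11*(2*4 + 2*I*sqrt(2))*4 = -11*(8 + 2*I*sqrt(2))*4 = (-88 - 22*I*sqrt(2))*4 = -352 - 88*I*sqrt(2)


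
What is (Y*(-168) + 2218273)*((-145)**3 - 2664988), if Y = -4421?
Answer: -16918013806613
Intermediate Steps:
(Y*(-168) + 2218273)*((-145)**3 - 2664988) = (-4421*(-168) + 2218273)*((-145)**3 - 2664988) = (742728 + 2218273)*(-3048625 - 2664988) = 2961001*(-5713613) = -16918013806613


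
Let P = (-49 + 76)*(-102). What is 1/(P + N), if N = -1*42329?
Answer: -1/45083 ≈ -2.2181e-5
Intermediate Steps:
N = -42329
P = -2754 (P = 27*(-102) = -2754)
1/(P + N) = 1/(-2754 - 42329) = 1/(-45083) = -1/45083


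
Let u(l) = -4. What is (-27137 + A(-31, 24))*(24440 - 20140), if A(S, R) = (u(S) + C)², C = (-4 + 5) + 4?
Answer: -116684800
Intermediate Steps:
C = 5 (C = 1 + 4 = 5)
A(S, R) = 1 (A(S, R) = (-4 + 5)² = 1² = 1)
(-27137 + A(-31, 24))*(24440 - 20140) = (-27137 + 1)*(24440 - 20140) = -27136*4300 = -116684800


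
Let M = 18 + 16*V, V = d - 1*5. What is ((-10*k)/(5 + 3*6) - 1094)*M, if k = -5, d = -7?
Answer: 4369488/23 ≈ 1.8998e+5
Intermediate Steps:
V = -12 (V = -7 - 1*5 = -7 - 5 = -12)
M = -174 (M = 18 + 16*(-12) = 18 - 192 = -174)
((-10*k)/(5 + 3*6) - 1094)*M = ((-10*(-5))/(5 + 3*6) - 1094)*(-174) = (50/(5 + 18) - 1094)*(-174) = (50/23 - 1094)*(-174) = -25112/23*(-174) = 4369488/23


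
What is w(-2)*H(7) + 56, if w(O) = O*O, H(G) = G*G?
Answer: 252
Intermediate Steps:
H(G) = G²
w(O) = O²
w(-2)*H(7) + 56 = (-2)²*7² + 56 = 4*49 + 56 = 196 + 56 = 252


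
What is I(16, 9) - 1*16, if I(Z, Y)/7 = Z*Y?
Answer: 992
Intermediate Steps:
I(Z, Y) = 7*Y*Z (I(Z, Y) = 7*(Z*Y) = 7*(Y*Z) = 7*Y*Z)
I(16, 9) - 1*16 = 7*9*16 - 1*16 = 1008 - 16 = 992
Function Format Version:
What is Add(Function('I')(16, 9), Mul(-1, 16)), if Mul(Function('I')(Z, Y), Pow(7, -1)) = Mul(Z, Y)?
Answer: 992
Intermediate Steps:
Function('I')(Z, Y) = Mul(7, Y, Z) (Function('I')(Z, Y) = Mul(7, Mul(Z, Y)) = Mul(7, Mul(Y, Z)) = Mul(7, Y, Z))
Add(Function('I')(16, 9), Mul(-1, 16)) = Add(Mul(7, 9, 16), Mul(-1, 16)) = Add(1008, -16) = 992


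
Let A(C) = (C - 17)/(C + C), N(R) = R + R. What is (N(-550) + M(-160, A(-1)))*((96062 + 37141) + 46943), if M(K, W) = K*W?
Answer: -457570840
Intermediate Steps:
N(R) = 2*R
A(C) = (-17 + C)/(2*C) (A(C) = (-17 + C)/((2*C)) = (-17 + C)*(1/(2*C)) = (-17 + C)/(2*C))
(N(-550) + M(-160, A(-1)))*((96062 + 37141) + 46943) = (2*(-550) - 80*(-17 - 1)/(-1))*((96062 + 37141) + 46943) = (-1100 - 80*(-1)*(-18))*(133203 + 46943) = (-1100 - 160*9)*180146 = (-1100 - 1440)*180146 = -2540*180146 = -457570840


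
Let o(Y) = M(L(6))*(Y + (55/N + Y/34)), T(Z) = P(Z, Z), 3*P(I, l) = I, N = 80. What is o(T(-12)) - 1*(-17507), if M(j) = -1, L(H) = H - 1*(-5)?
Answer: 4762837/272 ≈ 17510.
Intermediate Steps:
P(I, l) = I/3
L(H) = 5 + H (L(H) = H + 5 = 5 + H)
T(Z) = Z/3
o(Y) = -11/16 - 35*Y/34 (o(Y) = -(Y + (55/80 + Y/34)) = -(Y + (55*(1/80) + Y*(1/34))) = -(Y + (11/16 + Y/34)) = -(11/16 + 35*Y/34) = -11/16 - 35*Y/34)
o(T(-12)) - 1*(-17507) = (-11/16 - 35*(-12)/102) - 1*(-17507) = (-11/16 - 35/34*(-4)) + 17507 = (-11/16 + 70/17) + 17507 = 933/272 + 17507 = 4762837/272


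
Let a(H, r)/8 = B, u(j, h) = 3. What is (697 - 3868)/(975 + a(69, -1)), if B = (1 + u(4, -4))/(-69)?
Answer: -218799/67243 ≈ -3.2539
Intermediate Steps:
B = -4/69 (B = (1 + 3)/(-69) = 4*(-1/69) = -4/69 ≈ -0.057971)
a(H, r) = -32/69 (a(H, r) = 8*(-4/69) = -32/69)
(697 - 3868)/(975 + a(69, -1)) = (697 - 3868)/(975 - 32/69) = -3171/67243/69 = -3171*69/67243 = -218799/67243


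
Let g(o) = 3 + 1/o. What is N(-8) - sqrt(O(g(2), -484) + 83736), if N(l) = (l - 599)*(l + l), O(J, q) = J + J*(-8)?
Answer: 9712 - sqrt(334846)/2 ≈ 9422.7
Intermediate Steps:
O(J, q) = -7*J (O(J, q) = J - 8*J = -7*J)
N(l) = 2*l*(-599 + l) (N(l) = (-599 + l)*(2*l) = 2*l*(-599 + l))
N(-8) - sqrt(O(g(2), -484) + 83736) = 2*(-8)*(-599 - 8) - sqrt(-7*(3 + 1/2) + 83736) = 2*(-8)*(-607) - sqrt(-7*(3 + 1/2) + 83736) = 9712 - sqrt(-7*7/2 + 83736) = 9712 - sqrt(-49/2 + 83736) = 9712 - sqrt(167423/2) = 9712 - sqrt(334846)/2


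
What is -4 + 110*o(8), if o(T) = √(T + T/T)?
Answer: 326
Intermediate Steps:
o(T) = √(1 + T) (o(T) = √(T + 1) = √(1 + T))
-4 + 110*o(8) = -4 + 110*√(1 + 8) = -4 + 110*√9 = -4 + 110*3 = -4 + 330 = 326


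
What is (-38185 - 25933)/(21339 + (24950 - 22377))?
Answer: -32059/11956 ≈ -2.6814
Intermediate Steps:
(-38185 - 25933)/(21339 + (24950 - 22377)) = -64118/(21339 + 2573) = -64118/23912 = -64118*1/23912 = -32059/11956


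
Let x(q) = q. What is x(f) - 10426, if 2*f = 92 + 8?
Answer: -10376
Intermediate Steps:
f = 50 (f = (92 + 8)/2 = (½)*100 = 50)
x(f) - 10426 = 50 - 10426 = -10376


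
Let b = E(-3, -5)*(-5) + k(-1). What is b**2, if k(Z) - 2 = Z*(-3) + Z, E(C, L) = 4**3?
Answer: 99856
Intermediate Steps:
E(C, L) = 64
k(Z) = 2 - 2*Z (k(Z) = 2 + (Z*(-3) + Z) = 2 + (-3*Z + Z) = 2 - 2*Z)
b = -316 (b = 64*(-5) + (2 - 2*(-1)) = -320 + (2 + 2) = -320 + 4 = -316)
b**2 = (-316)**2 = 99856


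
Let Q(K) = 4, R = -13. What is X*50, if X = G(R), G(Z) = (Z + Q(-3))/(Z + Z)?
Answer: 225/13 ≈ 17.308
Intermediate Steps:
G(Z) = (4 + Z)/(2*Z) (G(Z) = (Z + 4)/(Z + Z) = (4 + Z)/((2*Z)) = (4 + Z)*(1/(2*Z)) = (4 + Z)/(2*Z))
X = 9/26 (X = (½)*(4 - 13)/(-13) = (½)*(-1/13)*(-9) = 9/26 ≈ 0.34615)
X*50 = (9/26)*50 = 225/13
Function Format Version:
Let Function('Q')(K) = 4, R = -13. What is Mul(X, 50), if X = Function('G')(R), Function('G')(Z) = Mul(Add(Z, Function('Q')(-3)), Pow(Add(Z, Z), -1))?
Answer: Rational(225, 13) ≈ 17.308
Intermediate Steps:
Function('G')(Z) = Mul(Rational(1, 2), Pow(Z, -1), Add(4, Z)) (Function('G')(Z) = Mul(Add(Z, 4), Pow(Add(Z, Z), -1)) = Mul(Add(4, Z), Pow(Mul(2, Z), -1)) = Mul(Add(4, Z), Mul(Rational(1, 2), Pow(Z, -1))) = Mul(Rational(1, 2), Pow(Z, -1), Add(4, Z)))
X = Rational(9, 26) (X = Mul(Rational(1, 2), Pow(-13, -1), Add(4, -13)) = Mul(Rational(1, 2), Rational(-1, 13), -9) = Rational(9, 26) ≈ 0.34615)
Mul(X, 50) = Mul(Rational(9, 26), 50) = Rational(225, 13)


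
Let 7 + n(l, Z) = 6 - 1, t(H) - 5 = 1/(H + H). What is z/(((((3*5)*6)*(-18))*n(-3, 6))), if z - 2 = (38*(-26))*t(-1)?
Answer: -1111/810 ≈ -1.3716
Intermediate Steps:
t(H) = 5 + 1/(2*H) (t(H) = 5 + 1/(H + H) = 5 + 1/(2*H))
n(l, Z) = -2 (n(l, Z) = -7 + (6 - 1) = -7 + 5 = -2)
z = -4444 (z = 2 + (38*(-26))*(5 + (½)/(-1)) = 2 - 988*(5 + (½)*(-1)) = 2 - 988*(5 - ½) = 2 - 988*9/2 = 2 - 4446 = -4444)
z/(((((3*5)*6)*(-18))*n(-3, 6))) = -4444/((((3*5)*6)*(-18))*(-2)) = -4444/(((15*6)*(-18))*(-2)) = -4444/((90*(-18))*(-2)) = -4444/((-1620*(-2))) = -4444/3240 = -4444*1/3240 = -1111/810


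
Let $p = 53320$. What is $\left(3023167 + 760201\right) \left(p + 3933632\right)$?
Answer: $15084106614336$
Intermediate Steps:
$\left(3023167 + 760201\right) \left(p + 3933632\right) = \left(3023167 + 760201\right) \left(53320 + 3933632\right) = 3783368 \cdot 3986952 = 15084106614336$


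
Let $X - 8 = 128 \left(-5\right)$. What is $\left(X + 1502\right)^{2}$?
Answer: $756900$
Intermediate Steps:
$X = -632$ ($X = 8 + 128 \left(-5\right) = 8 - 640 = -632$)
$\left(X + 1502\right)^{2} = \left(-632 + 1502\right)^{2} = 870^{2} = 756900$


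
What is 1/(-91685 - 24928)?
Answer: -1/116613 ≈ -8.5754e-6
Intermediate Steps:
1/(-91685 - 24928) = 1/(-116613) = -1/116613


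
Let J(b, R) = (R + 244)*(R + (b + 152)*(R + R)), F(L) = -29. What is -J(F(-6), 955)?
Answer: -282826115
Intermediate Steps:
J(b, R) = (244 + R)*(R + 2*R*(152 + b)) (J(b, R) = (244 + R)*(R + (152 + b)*(2*R)) = (244 + R)*(R + 2*R*(152 + b)))
-J(F(-6), 955) = -955*(74420 + 305*955 + 488*(-29) + 2*955*(-29)) = -955*(74420 + 291275 - 14152 - 55390) = -955*296153 = -1*282826115 = -282826115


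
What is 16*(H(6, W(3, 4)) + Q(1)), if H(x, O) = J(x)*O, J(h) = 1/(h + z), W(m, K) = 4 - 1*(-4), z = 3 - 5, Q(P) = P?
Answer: 48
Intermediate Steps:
z = -2
W(m, K) = 8 (W(m, K) = 4 + 4 = 8)
J(h) = 1/(-2 + h) (J(h) = 1/(h - 2) = 1/(-2 + h))
H(x, O) = O/(-2 + x)
16*(H(6, W(3, 4)) + Q(1)) = 16*(8/(-2 + 6) + 1) = 16*(8/4 + 1) = 16*(8*(¼) + 1) = 16*(2 + 1) = 16*3 = 48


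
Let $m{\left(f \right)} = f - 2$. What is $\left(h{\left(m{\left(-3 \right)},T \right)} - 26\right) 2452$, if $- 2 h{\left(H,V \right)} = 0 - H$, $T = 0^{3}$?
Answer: $-69882$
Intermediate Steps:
$T = 0$
$m{\left(f \right)} = -2 + f$
$h{\left(H,V \right)} = \frac{H}{2}$ ($h{\left(H,V \right)} = - \frac{0 - H}{2} = - \frac{\left(-1\right) H}{2} = \frac{H}{2}$)
$\left(h{\left(m{\left(-3 \right)},T \right)} - 26\right) 2452 = \left(\frac{-2 - 3}{2} - 26\right) 2452 = \left(\frac{1}{2} \left(-5\right) - 26\right) 2452 = \left(- \frac{5}{2} - 26\right) 2452 = \left(- \frac{57}{2}\right) 2452 = -69882$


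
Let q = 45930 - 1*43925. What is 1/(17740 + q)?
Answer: 1/19745 ≈ 5.0646e-5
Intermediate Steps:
q = 2005 (q = 45930 - 43925 = 2005)
1/(17740 + q) = 1/(17740 + 2005) = 1/19745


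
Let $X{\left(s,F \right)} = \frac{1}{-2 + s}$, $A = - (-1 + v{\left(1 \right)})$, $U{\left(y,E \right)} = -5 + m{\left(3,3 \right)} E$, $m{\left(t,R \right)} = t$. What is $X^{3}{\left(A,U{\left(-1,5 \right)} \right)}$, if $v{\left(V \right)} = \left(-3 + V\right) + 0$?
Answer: $1$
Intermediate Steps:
$v{\left(V \right)} = -3 + V$
$U{\left(y,E \right)} = -5 + 3 E$
$A = 3$ ($A = - (-1 + \left(-3 + 1\right)) = - (-1 - 2) = \left(-1\right) \left(-3\right) = 3$)
$X^{3}{\left(A,U{\left(-1,5 \right)} \right)} = \left(\frac{1}{-2 + 3}\right)^{3} = \left(1^{-1}\right)^{3} = 1^{3} = 1$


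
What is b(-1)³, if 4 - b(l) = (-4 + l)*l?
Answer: -1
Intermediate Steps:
b(l) = 4 - l*(-4 + l) (b(l) = 4 - (-4 + l)*l = 4 - l*(-4 + l))
b(-1)³ = (4 - 1*(-1)² + 4*(-1))³ = (4 - 1*1 - 4)³ = (4 - 1 - 4)³ = (-1)³ = -1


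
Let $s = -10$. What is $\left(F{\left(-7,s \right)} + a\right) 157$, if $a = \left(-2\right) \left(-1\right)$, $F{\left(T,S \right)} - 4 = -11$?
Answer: $-785$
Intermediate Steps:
$F{\left(T,S \right)} = -7$ ($F{\left(T,S \right)} = 4 - 11 = -7$)
$a = 2$
$\left(F{\left(-7,s \right)} + a\right) 157 = \left(-7 + 2\right) 157 = \left(-5\right) 157 = -785$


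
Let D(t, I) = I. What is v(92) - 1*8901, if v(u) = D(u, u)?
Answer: -8809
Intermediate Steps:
v(u) = u
v(92) - 1*8901 = 92 - 1*8901 = 92 - 8901 = -8809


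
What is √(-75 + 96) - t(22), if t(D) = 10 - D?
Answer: 12 + √21 ≈ 16.583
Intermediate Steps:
√(-75 + 96) - t(22) = √(-75 + 96) - (10 - 1*22) = √21 - (10 - 22) = √21 - 1*(-12) = √21 + 12 = 12 + √21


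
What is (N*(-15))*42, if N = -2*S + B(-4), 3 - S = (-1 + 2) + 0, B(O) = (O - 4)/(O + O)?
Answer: 1890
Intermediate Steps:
B(O) = (-4 + O)/(2*O) (B(O) = (-4 + O)/((2*O)) = (-4 + O)*(1/(2*O)) = (-4 + O)/(2*O))
S = 2 (S = 3 - ((-1 + 2) + 0) = 3 - (1 + 0) = 3 - 1*1 = 3 - 1 = 2)
N = -3 (N = -2*2 + (½)*(-4 - 4)/(-4) = -4 + (½)*(-¼)*(-8) = -4 + 1 = -3)
(N*(-15))*42 = -3*(-15)*42 = 45*42 = 1890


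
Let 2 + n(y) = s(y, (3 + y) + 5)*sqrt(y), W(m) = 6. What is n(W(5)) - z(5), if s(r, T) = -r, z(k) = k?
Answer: -7 - 6*sqrt(6) ≈ -21.697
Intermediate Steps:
n(y) = -2 - y**(3/2) (n(y) = -2 + (-y)*sqrt(y) = -2 - y**(3/2))
n(W(5)) - z(5) = (-2 - 6**(3/2)) - 1*5 = (-2 - 6*sqrt(6)) - 5 = -7 - 6*sqrt(6)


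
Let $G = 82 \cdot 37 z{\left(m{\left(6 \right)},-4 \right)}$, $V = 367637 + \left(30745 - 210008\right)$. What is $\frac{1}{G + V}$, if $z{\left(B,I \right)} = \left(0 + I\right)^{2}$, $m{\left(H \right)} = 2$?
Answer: $\frac{1}{236918} \approx 4.2209 \cdot 10^{-6}$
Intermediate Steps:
$z{\left(B,I \right)} = I^{2}$
$V = 188374$ ($V = 367637 - 179263 = 188374$)
$G = 48544$ ($G = 82 \cdot 37 \left(-4\right)^{2} = 3034 \cdot 16 = 48544$)
$\frac{1}{G + V} = \frac{1}{48544 + 188374} = \frac{1}{236918}$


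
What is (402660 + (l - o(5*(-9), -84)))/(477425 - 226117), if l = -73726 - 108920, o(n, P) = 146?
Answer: 54967/62827 ≈ 0.87489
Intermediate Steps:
l = -182646
(402660 + (l - o(5*(-9), -84)))/(477425 - 226117) = (402660 + (-182646 - 1*146))/(477425 - 226117) = (402660 + (-182646 - 146))/251308 = (402660 - 182792)*(1/251308) = 219868*(1/251308) = 54967/62827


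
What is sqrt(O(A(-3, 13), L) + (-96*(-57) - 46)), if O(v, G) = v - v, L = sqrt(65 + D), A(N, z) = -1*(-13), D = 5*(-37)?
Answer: sqrt(5426) ≈ 73.661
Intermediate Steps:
D = -185
A(N, z) = 13
L = 2*I*sqrt(30) (L = sqrt(65 - 185) = sqrt(-120) = 2*I*sqrt(30) ≈ 10.954*I)
O(v, G) = 0
sqrt(O(A(-3, 13), L) + (-96*(-57) - 46)) = sqrt(0 + (-96*(-57) - 46)) = sqrt(0 + (5472 - 46)) = sqrt(0 + 5426) = sqrt(5426)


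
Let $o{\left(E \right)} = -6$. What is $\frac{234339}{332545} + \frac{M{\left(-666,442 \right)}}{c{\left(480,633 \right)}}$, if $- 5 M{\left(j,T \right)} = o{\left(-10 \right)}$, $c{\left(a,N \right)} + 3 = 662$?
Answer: $\frac{30965691}{43829431} \approx 0.7065$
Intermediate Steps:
$c{\left(a,N \right)} = 659$ ($c{\left(a,N \right)} = -3 + 662 = 659$)
$M{\left(j,T \right)} = \frac{6}{5}$ ($M{\left(j,T \right)} = \left(- \frac{1}{5}\right) \left(-6\right) = \frac{6}{5}$)
$\frac{234339}{332545} + \frac{M{\left(-666,442 \right)}}{c{\left(480,633 \right)}} = \frac{234339}{332545} + \frac{6}{5 \cdot 659} = 234339 \cdot \frac{1}{332545} + \frac{6}{5} \cdot \frac{1}{659} = \frac{234339}{332545} + \frac{6}{3295} = \frac{30965691}{43829431}$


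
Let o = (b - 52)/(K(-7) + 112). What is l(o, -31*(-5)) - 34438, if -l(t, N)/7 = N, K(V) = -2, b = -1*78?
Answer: -35523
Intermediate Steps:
b = -78
o = -13/11 (o = (-78 - 52)/(-2 + 112) = -130/110 = -130*1/110 = -13/11 ≈ -1.1818)
l(t, N) = -7*N
l(o, -31*(-5)) - 34438 = -(-217)*(-5) - 34438 = -7*155 - 34438 = -1085 - 34438 = -35523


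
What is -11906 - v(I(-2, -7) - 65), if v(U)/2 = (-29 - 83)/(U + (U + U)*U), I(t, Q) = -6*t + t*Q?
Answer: -5107642/429 ≈ -11906.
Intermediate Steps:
I(t, Q) = -6*t + Q*t
v(U) = -224/(U + 2*U²) (v(U) = 2*((-29 - 83)/(U + (U + U)*U)) = 2*(-112/(U + (2*U)*U)) = 2*(-112/(U + 2*U²)) = -224/(U + 2*U²))
-11906 - v(I(-2, -7) - 65) = -11906 - (-224)/((-2*(-6 - 7) - 65)*(1 + 2*(-2*(-6 - 7) - 65))) = -11906 - (-224)/((-2*(-13) - 65)*(1 + 2*(-2*(-13) - 65))) = -11906 - (-224)/((26 - 65)*(1 + 2*(26 - 65))) = -11906 - (-224)/((-39)*(1 + 2*(-39))) = -11906 - (-224)*(-1)/(39*(1 - 78)) = -11906 - (-224)*(-1)/(39*(-77)) = -11906 - (-224)*(-1)*(-1)/(39*77) = -11906 - 1*(-32/429) = -11906 + 32/429 = -5107642/429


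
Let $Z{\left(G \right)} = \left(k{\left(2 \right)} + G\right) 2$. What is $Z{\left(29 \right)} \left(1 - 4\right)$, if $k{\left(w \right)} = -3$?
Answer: $-156$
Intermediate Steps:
$Z{\left(G \right)} = -6 + 2 G$ ($Z{\left(G \right)} = \left(-3 + G\right) 2 = -6 + 2 G$)
$Z{\left(29 \right)} \left(1 - 4\right) = \left(-6 + 2 \cdot 29\right) \left(1 - 4\right) = \left(-6 + 58\right) \left(1 - 4\right) = 52 \left(-3\right) = -156$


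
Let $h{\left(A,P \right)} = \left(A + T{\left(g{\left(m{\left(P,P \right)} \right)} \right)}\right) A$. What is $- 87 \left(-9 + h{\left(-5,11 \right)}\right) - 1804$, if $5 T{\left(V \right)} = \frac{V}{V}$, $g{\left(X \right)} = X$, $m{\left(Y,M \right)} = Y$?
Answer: $-3109$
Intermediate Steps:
$T{\left(V \right)} = \frac{1}{5}$ ($T{\left(V \right)} = \frac{V \frac{1}{V}}{5} = \frac{1}{5} \cdot 1 = \frac{1}{5}$)
$h{\left(A,P \right)} = A \left(\frac{1}{5} + A\right)$ ($h{\left(A,P \right)} = \left(A + \frac{1}{5}\right) A = \left(\frac{1}{5} + A\right) A = A \left(\frac{1}{5} + A\right)$)
$- 87 \left(-9 + h{\left(-5,11 \right)}\right) - 1804 = - 87 \left(-9 - 5 \left(\frac{1}{5} - 5\right)\right) - 1804 = - 87 \left(-9 - -24\right) - 1804 = - 87 \left(-9 + 24\right) - 1804 = \left(-87\right) 15 - 1804 = -1305 - 1804 = -3109$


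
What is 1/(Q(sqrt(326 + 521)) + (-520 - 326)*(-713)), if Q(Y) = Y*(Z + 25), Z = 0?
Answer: 603198/363847297829 - 275*sqrt(7)/363847297829 ≈ 1.6558e-6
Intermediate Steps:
Q(Y) = 25*Y (Q(Y) = Y*(0 + 25) = Y*25 = 25*Y)
1/(Q(sqrt(326 + 521)) + (-520 - 326)*(-713)) = 1/(25*sqrt(326 + 521) + (-520 - 326)*(-713)) = 1/(25*sqrt(847) - 846*(-713)) = 1/(25*(11*sqrt(7)) + 603198) = 1/(275*sqrt(7) + 603198) = 1/(603198 + 275*sqrt(7))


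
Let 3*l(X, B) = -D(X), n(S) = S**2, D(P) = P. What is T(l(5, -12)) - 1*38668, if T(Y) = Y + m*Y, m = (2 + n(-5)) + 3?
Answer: -116159/3 ≈ -38720.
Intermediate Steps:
l(X, B) = -X/3 (l(X, B) = (-X)/3 = -X/3)
m = 30 (m = (2 + (-5)**2) + 3 = (2 + 25) + 3 = 27 + 3 = 30)
T(Y) = 31*Y (T(Y) = Y + 30*Y = 31*Y)
T(l(5, -12)) - 1*38668 = 31*(-1/3*5) - 1*38668 = 31*(-5/3) - 38668 = -155/3 - 38668 = -116159/3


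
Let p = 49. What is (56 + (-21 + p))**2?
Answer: 7056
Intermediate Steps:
(56 + (-21 + p))**2 = (56 + (-21 + 49))**2 = (56 + 28)**2 = 84**2 = 7056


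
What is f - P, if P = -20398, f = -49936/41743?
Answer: 851423778/41743 ≈ 20397.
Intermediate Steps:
f = -49936/41743 (f = -49936*1/41743 = -49936/41743 ≈ -1.1963)
f - P = -49936/41743 - 1*(-20398) = -49936/41743 + 20398 = 851423778/41743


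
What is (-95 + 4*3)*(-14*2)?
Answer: 2324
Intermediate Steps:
(-95 + 4*3)*(-14*2) = (-95 + 12)*(-28) = -83*(-28) = 2324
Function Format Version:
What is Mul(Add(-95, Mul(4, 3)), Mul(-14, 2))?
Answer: 2324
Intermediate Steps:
Mul(Add(-95, Mul(4, 3)), Mul(-14, 2)) = Mul(Add(-95, 12), -28) = Mul(-83, -28) = 2324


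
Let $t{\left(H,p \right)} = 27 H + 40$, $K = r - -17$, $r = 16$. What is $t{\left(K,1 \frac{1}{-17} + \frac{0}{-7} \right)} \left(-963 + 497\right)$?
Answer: $-433846$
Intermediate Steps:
$K = 33$ ($K = 16 - -17 = 16 + 17 = 33$)
$t{\left(H,p \right)} = 40 + 27 H$
$t{\left(K,1 \frac{1}{-17} + \frac{0}{-7} \right)} \left(-963 + 497\right) = \left(40 + 27 \cdot 33\right) \left(-963 + 497\right) = \left(40 + 891\right) \left(-466\right) = 931 \left(-466\right) = -433846$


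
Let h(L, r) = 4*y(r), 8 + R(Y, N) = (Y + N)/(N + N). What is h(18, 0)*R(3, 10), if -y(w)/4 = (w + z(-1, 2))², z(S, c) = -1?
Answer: 588/5 ≈ 117.60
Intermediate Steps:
R(Y, N) = -8 + (N + Y)/(2*N) (R(Y, N) = -8 + (Y + N)/(N + N) = -8 + (N + Y)/((2*N)) = -8 + (N + Y)*(1/(2*N)) = -8 + (N + Y)/(2*N))
y(w) = -4*(-1 + w)² (y(w) = -4*(w - 1)² = -4*(-1 + w)²)
h(L, r) = -16*(-1 + r)² (h(L, r) = 4*(-4*(-1 + r)²) = -16*(-1 + r)²)
h(18, 0)*R(3, 10) = (-16*(-1 + 0)²)*((½)*(3 - 15*10)/10) = (-16*(-1)²)*((½)*(⅒)*(3 - 150)) = (-16*1)*((½)*(⅒)*(-147)) = -16*(-147/20) = 588/5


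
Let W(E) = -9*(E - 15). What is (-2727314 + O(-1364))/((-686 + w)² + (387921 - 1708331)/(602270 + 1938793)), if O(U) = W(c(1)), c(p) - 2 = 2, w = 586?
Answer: -198000717987/725980274 ≈ -272.74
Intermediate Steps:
c(p) = 4 (c(p) = 2 + 2 = 4)
W(E) = 135 - 9*E (W(E) = -9*(-15 + E) = 135 - 9*E)
O(U) = 99 (O(U) = 135 - 9*4 = 135 - 36 = 99)
(-2727314 + O(-1364))/((-686 + w)² + (387921 - 1708331)/(602270 + 1938793)) = (-2727314 + 99)/((-686 + 586)² + (387921 - 1708331)/(602270 + 1938793)) = -2727215/((-100)² - 1320410/2541063) = -2727215/(10000 - 1320410*1/2541063) = -2727215/(10000 - 188630/363009) = -2727215/3629901370/363009 = -2727215*363009/3629901370 = -198000717987/725980274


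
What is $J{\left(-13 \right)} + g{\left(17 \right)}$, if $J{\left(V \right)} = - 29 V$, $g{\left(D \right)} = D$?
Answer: $394$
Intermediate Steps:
$J{\left(-13 \right)} + g{\left(17 \right)} = \left(-29\right) \left(-13\right) + 17 = 377 + 17 = 394$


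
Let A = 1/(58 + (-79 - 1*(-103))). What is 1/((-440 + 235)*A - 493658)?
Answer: -2/987321 ≈ -2.0257e-6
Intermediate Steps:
A = 1/82 (A = 1/(58 + (-79 + 103)) = 1/(58 + 24) = 1/82 ≈ 0.012195)
1/((-440 + 235)*A - 493658) = 1/((-440 + 235)*(1/82) - 493658) = 1/(-205*1/82 - 493658) = 1/(-5/2 - 493658) = 1/(-987321/2) = -2/987321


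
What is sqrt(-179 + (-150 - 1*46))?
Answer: 5*I*sqrt(15) ≈ 19.365*I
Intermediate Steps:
sqrt(-179 + (-150 - 1*46)) = sqrt(-179 + (-150 - 46)) = sqrt(-179 - 196) = sqrt(-375) = 5*I*sqrt(15)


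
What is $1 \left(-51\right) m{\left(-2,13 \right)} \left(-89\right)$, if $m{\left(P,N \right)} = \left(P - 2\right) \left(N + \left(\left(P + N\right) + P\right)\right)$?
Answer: $-399432$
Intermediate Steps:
$m{\left(P,N \right)} = \left(-2 + P\right) \left(2 N + 2 P\right)$ ($m{\left(P,N \right)} = \left(-2 + P\right) \left(N + \left(\left(N + P\right) + P\right)\right) = \left(-2 + P\right) \left(N + \left(N + 2 P\right)\right) = \left(-2 + P\right) \left(2 N + 2 P\right)$)
$1 \left(-51\right) m{\left(-2,13 \right)} \left(-89\right) = 1 \left(-51\right) \left(\left(-4\right) 13 - -8 + 2 \left(-2\right)^{2} + 2 \cdot 13 \left(-2\right)\right) \left(-89\right) = - 51 \left(-52 + 8 + 2 \cdot 4 - 52\right) \left(-89\right) = - 51 \left(-52 + 8 + 8 - 52\right) \left(-89\right) = \left(-51\right) \left(-88\right) \left(-89\right) = 4488 \left(-89\right) = -399432$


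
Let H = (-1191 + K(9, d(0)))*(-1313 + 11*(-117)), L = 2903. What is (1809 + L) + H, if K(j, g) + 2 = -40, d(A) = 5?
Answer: 3210512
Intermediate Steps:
K(j, g) = -42 (K(j, g) = -2 - 40 = -42)
H = 3205800 (H = (-1191 - 42)*(-1313 + 11*(-117)) = -1233*(-1313 - 1287) = -1233*(-2600) = 3205800)
(1809 + L) + H = (1809 + 2903) + 3205800 = 4712 + 3205800 = 3210512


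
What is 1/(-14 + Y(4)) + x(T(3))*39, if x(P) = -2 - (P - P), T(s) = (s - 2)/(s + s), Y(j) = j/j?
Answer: -1015/13 ≈ -78.077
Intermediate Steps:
Y(j) = 1
T(s) = (-2 + s)/(2*s) (T(s) = (-2 + s)/((2*s)) = (-2 + s)*(1/(2*s)) = (-2 + s)/(2*s))
x(P) = -2 (x(P) = -2 - 1*0 = -2 + 0 = -2)
1/(-14 + Y(4)) + x(T(3))*39 = 1/(-14 + 1) - 2*39 = 1/(-13) - 78 = -1/13 - 78 = -1015/13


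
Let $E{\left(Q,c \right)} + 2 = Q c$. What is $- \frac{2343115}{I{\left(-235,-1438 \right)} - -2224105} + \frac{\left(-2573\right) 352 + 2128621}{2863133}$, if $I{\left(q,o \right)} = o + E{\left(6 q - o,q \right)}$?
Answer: $- \frac{799708826134}{1268989218861} \approx -0.63019$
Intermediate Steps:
$E{\left(Q,c \right)} = -2 + Q c$
$I{\left(q,o \right)} = -2 + o + q \left(- o + 6 q\right)$ ($I{\left(q,o \right)} = o + \left(-2 + \left(6 q - o\right) q\right) = o + \left(-2 + \left(- o + 6 q\right) q\right) = o + \left(-2 + q \left(- o + 6 q\right)\right) = -2 + o + q \left(- o + 6 q\right)$)
$- \frac{2343115}{I{\left(-235,-1438 \right)} - -2224105} + \frac{\left(-2573\right) 352 + 2128621}{2863133} = - \frac{2343115}{\left(-2 - 1438 - - 235 \left(-1438 - -1410\right)\right) - -2224105} + \frac{\left(-2573\right) 352 + 2128621}{2863133} = - \frac{2343115}{\left(-2 - 1438 - - 235 \left(-1438 + 1410\right)\right) + 2224105} + \left(-905696 + 2128621\right) \frac{1}{2863133} = - \frac{2343115}{\left(-2 - 1438 - \left(-235\right) \left(-28\right)\right) + 2224105} + 1222925 \cdot \frac{1}{2863133} = - \frac{2343115}{\left(-2 - 1438 - 6580\right) + 2224105} + \frac{1222925}{2863133} = - \frac{2343115}{-8020 + 2224105} + \frac{1222925}{2863133} = - \frac{2343115}{2216085} + \frac{1222925}{2863133} = \left(-2343115\right) \frac{1}{2216085} + \frac{1222925}{2863133} = - \frac{468623}{443217} + \frac{1222925}{2863133} = - \frac{799708826134}{1268989218861}$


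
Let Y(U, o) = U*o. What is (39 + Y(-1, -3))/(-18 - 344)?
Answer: -21/181 ≈ -0.11602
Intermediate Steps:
(39 + Y(-1, -3))/(-18 - 344) = (39 - 1*(-3))/(-18 - 344) = (39 + 3)/(-362) = 42*(-1/362) = -21/181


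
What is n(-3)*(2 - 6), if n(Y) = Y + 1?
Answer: 8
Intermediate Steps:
n(Y) = 1 + Y
n(-3)*(2 - 6) = (1 - 3)*(2 - 6) = -2*(-4) = 8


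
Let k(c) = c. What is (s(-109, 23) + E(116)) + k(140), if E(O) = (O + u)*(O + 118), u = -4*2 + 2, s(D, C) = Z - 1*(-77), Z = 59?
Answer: 26016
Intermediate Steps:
s(D, C) = 136 (s(D, C) = 59 - 1*(-77) = 59 + 77 = 136)
u = -6 (u = -8 + 2 = -6)
E(O) = (-6 + O)*(118 + O) (E(O) = (O - 6)*(O + 118) = (-6 + O)*(118 + O))
(s(-109, 23) + E(116)) + k(140) = (136 + (-708 + 116² + 112*116)) + 140 = (136 + (-708 + 13456 + 12992)) + 140 = (136 + 25740) + 140 = 25876 + 140 = 26016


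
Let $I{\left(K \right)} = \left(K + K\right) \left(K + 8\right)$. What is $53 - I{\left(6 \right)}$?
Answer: $-115$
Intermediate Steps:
$I{\left(K \right)} = 2 K \left(8 + K\right)$
$53 - I{\left(6 \right)} = 53 - 2 \cdot 6 \left(8 + 6\right) = 53 - 2 \cdot 6 \cdot 14 = 53 - 168 = -115$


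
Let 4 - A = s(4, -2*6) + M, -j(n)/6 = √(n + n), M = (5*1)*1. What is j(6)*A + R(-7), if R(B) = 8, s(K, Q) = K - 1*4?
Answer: 8 + 12*√3 ≈ 28.785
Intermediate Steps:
s(K, Q) = -4 + K (s(K, Q) = K - 4 = -4 + K)
M = 5 (M = 5*1 = 5)
j(n) = -6*√2*√n (j(n) = -6*√(n + n) = -6*√2*√n)
A = -1 (A = 4 - ((-4 + 4) + 5) = 4 - (0 + 5) = 4 - 1*5 = 4 - 5 = -1)
j(6)*A + R(-7) = -6*√2*√6*(-1) + 8 = -12*√3*(-1) + 8 = 12*√3 + 8 = 8 + 12*√3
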